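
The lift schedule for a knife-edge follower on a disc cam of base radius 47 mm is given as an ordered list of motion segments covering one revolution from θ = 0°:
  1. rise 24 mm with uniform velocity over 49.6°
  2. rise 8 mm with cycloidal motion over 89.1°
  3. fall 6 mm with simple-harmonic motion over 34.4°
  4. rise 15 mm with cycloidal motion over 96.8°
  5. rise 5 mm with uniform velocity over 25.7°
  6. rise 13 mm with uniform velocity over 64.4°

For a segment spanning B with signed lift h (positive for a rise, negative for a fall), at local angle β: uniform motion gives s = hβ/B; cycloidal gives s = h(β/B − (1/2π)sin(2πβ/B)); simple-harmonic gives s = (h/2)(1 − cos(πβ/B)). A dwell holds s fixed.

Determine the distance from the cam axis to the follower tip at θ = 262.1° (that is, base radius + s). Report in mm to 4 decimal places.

seg 1 [0°–49.6°] uniform, h=24: full span → s += 24 → s = 24.0000
seg 2 [49.6°–138.7°] cycloidal, h=8: full span → s += 8 → s = 32.0000
seg 3 [138.7°–173.1°] simple-harmonic, h=-6: full span → s += -6 → s = 26.0000
seg 4 [173.1°–269.9°] cycloidal, h=15: θ=262.1° here. β=89, B=96.8. 15·(0.9194 − sin(2π·0.9194)/(2π)) = 14.9490 → s = 40.9490
radial distance = base radius + s = 47 + 40.9490 = 87.9490

87.9490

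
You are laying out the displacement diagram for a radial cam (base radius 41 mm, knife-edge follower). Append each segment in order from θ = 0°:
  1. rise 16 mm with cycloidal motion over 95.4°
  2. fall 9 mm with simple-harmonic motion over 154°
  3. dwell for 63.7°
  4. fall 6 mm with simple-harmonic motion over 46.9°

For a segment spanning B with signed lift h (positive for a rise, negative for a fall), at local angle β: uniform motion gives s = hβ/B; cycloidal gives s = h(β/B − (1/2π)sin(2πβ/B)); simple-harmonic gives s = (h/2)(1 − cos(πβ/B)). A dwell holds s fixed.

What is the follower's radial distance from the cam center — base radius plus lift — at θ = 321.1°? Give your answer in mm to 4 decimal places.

seg 1 [0°–95.4°] cycloidal, h=16: full span → s += 16 → s = 16.0000
seg 2 [95.4°–249.4°] simple-harmonic, h=-9: full span → s += -9 → s = 7.0000
seg 3 [249.4°–313.1°] dwell: s stays 7.0000
seg 4 [313.1°–360°] simple-harmonic, h=-6: θ=321.1° here. β=8, B=46.9. -6/2·(1 − cos(π·0.1706)) = -0.4205 → s = 6.5795
radial distance = base radius + s = 41 + 6.5795 = 47.5795

47.5795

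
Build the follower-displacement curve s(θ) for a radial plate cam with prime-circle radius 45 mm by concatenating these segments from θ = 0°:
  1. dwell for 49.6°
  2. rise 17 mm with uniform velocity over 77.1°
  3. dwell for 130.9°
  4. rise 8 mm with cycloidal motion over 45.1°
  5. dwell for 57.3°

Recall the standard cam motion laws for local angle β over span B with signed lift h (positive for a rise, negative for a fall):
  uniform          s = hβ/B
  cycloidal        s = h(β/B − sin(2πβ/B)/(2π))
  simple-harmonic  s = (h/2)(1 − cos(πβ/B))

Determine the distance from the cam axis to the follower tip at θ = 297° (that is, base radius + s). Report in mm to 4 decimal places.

seg 1 [0°–49.6°] dwell: s stays 0.0000
seg 2 [49.6°–126.7°] uniform, h=17: full span → s += 17 → s = 17.0000
seg 3 [126.7°–257.6°] dwell: s stays 17.0000
seg 4 [257.6°–302.7°] cycloidal, h=8: θ=297° here. β=39.4, B=45.1. 8·(0.8736 − sin(2π·0.8736)/(2π)) = 7.8970 → s = 24.8970
radial distance = base radius + s = 45 + 24.8970 = 69.8970

69.8970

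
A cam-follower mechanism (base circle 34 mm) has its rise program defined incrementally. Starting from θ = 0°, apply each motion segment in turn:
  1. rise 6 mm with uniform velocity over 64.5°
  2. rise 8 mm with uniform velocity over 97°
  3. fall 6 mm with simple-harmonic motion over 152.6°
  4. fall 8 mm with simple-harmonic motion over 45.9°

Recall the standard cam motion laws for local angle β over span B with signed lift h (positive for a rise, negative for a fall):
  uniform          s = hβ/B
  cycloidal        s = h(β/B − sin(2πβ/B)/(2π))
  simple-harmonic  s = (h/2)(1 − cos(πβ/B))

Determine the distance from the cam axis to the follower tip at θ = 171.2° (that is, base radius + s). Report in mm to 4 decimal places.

seg 1 [0°–64.5°] uniform, h=6: full span → s += 6 → s = 6.0000
seg 2 [64.5°–161.5°] uniform, h=8: full span → s += 8 → s = 14.0000
seg 3 [161.5°–314.1°] simple-harmonic, h=-6: θ=171.2° here. β=9.7, B=152.6. -6/2·(1 − cos(π·0.0636)) = -0.0596 → s = 13.9404
radial distance = base radius + s = 34 + 13.9404 = 47.9404

47.9404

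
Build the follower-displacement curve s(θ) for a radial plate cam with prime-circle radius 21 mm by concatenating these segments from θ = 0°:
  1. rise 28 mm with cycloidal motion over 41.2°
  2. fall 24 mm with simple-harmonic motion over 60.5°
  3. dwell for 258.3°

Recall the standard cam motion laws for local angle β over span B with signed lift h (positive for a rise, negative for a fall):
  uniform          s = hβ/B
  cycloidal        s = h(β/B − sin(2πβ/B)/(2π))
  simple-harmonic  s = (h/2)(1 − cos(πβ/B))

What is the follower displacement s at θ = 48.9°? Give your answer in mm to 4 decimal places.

seg 1 [0°–41.2°] cycloidal, h=28: full span → s += 28 → s = 28.0000
seg 2 [41.2°–101.7°] simple-harmonic, h=-24: θ=48.9° here. β=7.7, B=60.5. -24/2·(1 − cos(π·0.1273)) = -0.9465 → s = 27.0535

27.0535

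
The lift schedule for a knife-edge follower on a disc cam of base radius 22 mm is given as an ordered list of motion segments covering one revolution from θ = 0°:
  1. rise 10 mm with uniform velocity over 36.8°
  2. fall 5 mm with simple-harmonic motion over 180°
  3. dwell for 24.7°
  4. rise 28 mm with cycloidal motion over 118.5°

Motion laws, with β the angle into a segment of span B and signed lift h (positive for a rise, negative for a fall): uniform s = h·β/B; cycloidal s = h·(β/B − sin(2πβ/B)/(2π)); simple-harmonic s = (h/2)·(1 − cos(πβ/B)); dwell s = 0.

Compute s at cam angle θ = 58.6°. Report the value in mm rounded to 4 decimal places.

seg 1 [0°–36.8°] uniform, h=10: full span → s += 10 → s = 10.0000
seg 2 [36.8°–216.8°] simple-harmonic, h=-5: θ=58.6° here. β=21.8, B=180. -5/2·(1 − cos(π·0.1211)) = -0.1788 → s = 9.8212

9.8212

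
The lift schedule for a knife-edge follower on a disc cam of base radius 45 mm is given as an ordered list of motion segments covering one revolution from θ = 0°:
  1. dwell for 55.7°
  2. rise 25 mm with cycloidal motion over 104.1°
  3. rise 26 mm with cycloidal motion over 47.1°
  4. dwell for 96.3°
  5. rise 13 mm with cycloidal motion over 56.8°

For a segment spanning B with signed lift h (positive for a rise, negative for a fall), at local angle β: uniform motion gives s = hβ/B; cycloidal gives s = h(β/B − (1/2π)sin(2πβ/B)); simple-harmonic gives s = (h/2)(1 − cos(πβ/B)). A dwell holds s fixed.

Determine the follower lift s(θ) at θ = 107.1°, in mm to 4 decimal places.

seg 1 [0°–55.7°] dwell: s stays 0.0000
seg 2 [55.7°–159.8°] cycloidal, h=25: θ=107.1° here. β=51.4, B=104.1. 25·(0.4938 − sin(2π·0.4938)/(2π)) = 12.1878 → s = 12.1878

12.1878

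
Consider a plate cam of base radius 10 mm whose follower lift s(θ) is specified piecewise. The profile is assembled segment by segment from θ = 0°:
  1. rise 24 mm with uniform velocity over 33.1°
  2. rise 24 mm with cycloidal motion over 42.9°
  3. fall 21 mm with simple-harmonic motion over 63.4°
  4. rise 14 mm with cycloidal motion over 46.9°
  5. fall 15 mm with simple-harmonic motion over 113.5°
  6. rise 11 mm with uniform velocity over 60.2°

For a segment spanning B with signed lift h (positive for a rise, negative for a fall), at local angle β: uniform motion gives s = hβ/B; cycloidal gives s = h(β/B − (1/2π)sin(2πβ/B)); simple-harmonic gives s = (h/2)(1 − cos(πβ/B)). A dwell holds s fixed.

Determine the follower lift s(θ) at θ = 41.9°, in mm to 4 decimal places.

seg 1 [0°–33.1°] uniform, h=24: full span → s += 24 → s = 24.0000
seg 2 [33.1°–76°] cycloidal, h=24: θ=41.9° here. β=8.8, B=42.9. 24·(0.2051 − sin(2π·0.2051)/(2π)) = 1.2542 → s = 25.2542

25.2542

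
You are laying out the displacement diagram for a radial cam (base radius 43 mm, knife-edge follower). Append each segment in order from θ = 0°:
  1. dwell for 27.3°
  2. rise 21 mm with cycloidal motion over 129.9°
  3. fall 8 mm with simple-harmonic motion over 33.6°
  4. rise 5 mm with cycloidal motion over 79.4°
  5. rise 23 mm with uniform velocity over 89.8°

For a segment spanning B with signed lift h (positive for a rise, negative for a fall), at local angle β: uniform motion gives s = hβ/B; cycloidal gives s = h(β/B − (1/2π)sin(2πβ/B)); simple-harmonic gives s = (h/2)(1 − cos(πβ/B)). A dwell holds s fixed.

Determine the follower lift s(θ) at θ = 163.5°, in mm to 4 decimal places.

seg 1 [0°–27.3°] dwell: s stays 0.0000
seg 2 [27.3°–157.2°] cycloidal, h=21: full span → s += 21 → s = 21.0000
seg 3 [157.2°–190.8°] simple-harmonic, h=-8: θ=163.5° here. β=6.3, B=33.6. -8/2·(1 − cos(π·0.1875)) = -0.6741 → s = 20.3259

20.3259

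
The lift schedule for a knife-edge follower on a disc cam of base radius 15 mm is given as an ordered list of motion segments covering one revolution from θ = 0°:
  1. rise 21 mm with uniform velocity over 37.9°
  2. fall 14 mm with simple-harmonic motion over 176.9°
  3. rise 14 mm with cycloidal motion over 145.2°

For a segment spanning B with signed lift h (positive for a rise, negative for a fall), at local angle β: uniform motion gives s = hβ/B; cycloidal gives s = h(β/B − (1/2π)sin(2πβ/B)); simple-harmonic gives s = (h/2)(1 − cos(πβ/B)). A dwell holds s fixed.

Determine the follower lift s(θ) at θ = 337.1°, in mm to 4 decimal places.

seg 1 [0°–37.9°] uniform, h=21: full span → s += 21 → s = 21.0000
seg 2 [37.9°–214.8°] simple-harmonic, h=-14: full span → s += -14 → s = 7.0000
seg 3 [214.8°–360°] cycloidal, h=14: θ=337.1° here. β=122.3, B=145.2. 14·(0.8423 − sin(2π·0.8423)/(2π)) = 13.6560 → s = 20.6560

20.6560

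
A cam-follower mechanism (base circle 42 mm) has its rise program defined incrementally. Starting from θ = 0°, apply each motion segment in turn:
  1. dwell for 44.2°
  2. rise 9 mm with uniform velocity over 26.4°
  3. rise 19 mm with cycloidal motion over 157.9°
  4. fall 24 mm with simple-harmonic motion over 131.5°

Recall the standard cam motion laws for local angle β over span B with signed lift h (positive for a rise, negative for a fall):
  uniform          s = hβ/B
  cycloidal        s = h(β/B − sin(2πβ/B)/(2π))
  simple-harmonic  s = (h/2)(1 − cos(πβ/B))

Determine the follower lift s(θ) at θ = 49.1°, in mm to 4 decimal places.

seg 1 [0°–44.2°] dwell: s stays 0.0000
seg 2 [44.2°–70.6°] uniform, h=9: θ=49.1° here. β=4.9, B=26.4. 9·4.9/26.4 = 1.6705 → s = 1.6705

1.6705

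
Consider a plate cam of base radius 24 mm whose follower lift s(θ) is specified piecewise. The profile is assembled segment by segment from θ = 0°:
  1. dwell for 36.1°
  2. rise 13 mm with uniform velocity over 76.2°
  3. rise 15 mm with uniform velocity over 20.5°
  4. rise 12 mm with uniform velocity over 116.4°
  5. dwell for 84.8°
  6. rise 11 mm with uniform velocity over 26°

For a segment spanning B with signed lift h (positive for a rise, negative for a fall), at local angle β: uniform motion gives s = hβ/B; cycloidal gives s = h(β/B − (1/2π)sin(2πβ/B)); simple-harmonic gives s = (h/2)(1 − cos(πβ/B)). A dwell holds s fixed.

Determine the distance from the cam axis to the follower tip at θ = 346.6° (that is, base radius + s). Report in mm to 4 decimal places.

seg 1 [0°–36.1°] dwell: s stays 0.0000
seg 2 [36.1°–112.3°] uniform, h=13: full span → s += 13 → s = 13.0000
seg 3 [112.3°–132.8°] uniform, h=15: full span → s += 15 → s = 28.0000
seg 4 [132.8°–249.2°] uniform, h=12: full span → s += 12 → s = 40.0000
seg 5 [249.2°–334°] dwell: s stays 40.0000
seg 6 [334°–360°] uniform, h=11: θ=346.6° here. β=12.6, B=26. 11·12.6/26 = 5.3308 → s = 45.3308
radial distance = base radius + s = 24 + 45.3308 = 69.3308

69.3308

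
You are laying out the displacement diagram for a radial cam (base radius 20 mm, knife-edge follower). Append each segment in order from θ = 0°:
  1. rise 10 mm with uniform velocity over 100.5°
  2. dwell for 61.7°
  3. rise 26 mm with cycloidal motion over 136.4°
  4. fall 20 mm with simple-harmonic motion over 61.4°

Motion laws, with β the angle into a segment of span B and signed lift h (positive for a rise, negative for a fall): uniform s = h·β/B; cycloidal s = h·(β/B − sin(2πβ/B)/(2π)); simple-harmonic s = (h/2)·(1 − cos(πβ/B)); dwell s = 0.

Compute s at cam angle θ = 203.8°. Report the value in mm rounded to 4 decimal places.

seg 1 [0°–100.5°] uniform, h=10: full span → s += 10 → s = 10.0000
seg 2 [100.5°–162.2°] dwell: s stays 10.0000
seg 3 [162.2°–298.6°] cycloidal, h=26: θ=203.8° here. β=41.6, B=136.4. 26·(0.3050 − sin(2π·0.3050)/(2π)) = 4.0361 → s = 14.0361

14.0361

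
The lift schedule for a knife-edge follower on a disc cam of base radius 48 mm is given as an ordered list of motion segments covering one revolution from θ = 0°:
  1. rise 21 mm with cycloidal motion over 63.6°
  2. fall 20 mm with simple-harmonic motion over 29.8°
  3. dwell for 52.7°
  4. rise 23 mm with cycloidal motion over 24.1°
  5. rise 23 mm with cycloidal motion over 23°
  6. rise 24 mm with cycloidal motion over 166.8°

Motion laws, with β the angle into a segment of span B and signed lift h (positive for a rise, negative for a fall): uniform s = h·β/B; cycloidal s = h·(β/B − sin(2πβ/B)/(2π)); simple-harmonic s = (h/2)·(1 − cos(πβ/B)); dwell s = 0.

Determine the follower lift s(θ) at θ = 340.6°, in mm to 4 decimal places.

seg 1 [0°–63.6°] cycloidal, h=21: full span → s += 21 → s = 21.0000
seg 2 [63.6°–93.4°] simple-harmonic, h=-20: full span → s += -20 → s = 1.0000
seg 3 [93.4°–146.1°] dwell: s stays 1.0000
seg 4 [146.1°–170.2°] cycloidal, h=23: full span → s += 23 → s = 24.0000
seg 5 [170.2°–193.2°] cycloidal, h=23: full span → s += 23 → s = 47.0000
seg 6 [193.2°–360°] cycloidal, h=24: θ=340.6° here. β=147.4, B=166.8. 24·(0.8837 − sin(2π·0.8837)/(2π)) = 23.7581 → s = 70.7581

70.7581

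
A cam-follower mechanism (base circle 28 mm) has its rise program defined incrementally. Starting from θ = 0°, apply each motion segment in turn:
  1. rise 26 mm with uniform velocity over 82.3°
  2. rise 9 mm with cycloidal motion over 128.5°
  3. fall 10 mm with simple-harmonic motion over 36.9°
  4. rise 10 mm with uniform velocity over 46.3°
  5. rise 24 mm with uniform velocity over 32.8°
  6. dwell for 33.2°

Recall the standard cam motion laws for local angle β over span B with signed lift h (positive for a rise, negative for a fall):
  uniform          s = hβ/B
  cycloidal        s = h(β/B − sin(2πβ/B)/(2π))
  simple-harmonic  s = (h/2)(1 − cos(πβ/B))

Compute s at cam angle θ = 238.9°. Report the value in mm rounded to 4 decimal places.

seg 1 [0°–82.3°] uniform, h=26: full span → s += 26 → s = 26.0000
seg 2 [82.3°–210.8°] cycloidal, h=9: full span → s += 9 → s = 35.0000
seg 3 [210.8°–247.7°] simple-harmonic, h=-10: θ=238.9° here. β=28.1, B=36.9. -10/2·(1 − cos(π·0.7615)) = -8.6611 → s = 26.3389

26.3389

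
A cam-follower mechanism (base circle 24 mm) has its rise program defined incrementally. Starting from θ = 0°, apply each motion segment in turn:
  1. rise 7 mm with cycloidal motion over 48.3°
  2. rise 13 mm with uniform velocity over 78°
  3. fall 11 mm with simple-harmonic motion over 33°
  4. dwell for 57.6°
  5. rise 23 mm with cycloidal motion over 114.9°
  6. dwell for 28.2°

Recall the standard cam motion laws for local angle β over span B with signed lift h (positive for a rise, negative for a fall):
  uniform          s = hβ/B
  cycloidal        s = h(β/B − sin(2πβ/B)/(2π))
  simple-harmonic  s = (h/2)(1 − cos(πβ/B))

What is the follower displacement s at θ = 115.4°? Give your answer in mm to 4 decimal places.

seg 1 [0°–48.3°] cycloidal, h=7: full span → s += 7 → s = 7.0000
seg 2 [48.3°–126.3°] uniform, h=13: θ=115.4° here. β=67.1, B=78. 13·67.1/78 = 11.1833 → s = 18.1833

18.1833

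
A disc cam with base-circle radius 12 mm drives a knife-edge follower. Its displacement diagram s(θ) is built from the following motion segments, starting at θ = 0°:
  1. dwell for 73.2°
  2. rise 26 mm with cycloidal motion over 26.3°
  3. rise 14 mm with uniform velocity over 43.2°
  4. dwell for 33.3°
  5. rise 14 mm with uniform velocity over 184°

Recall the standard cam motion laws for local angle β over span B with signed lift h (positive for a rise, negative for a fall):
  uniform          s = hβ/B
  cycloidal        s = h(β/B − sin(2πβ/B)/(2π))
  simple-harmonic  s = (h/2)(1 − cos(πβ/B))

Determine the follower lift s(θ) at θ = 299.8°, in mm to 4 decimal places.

seg 1 [0°–73.2°] dwell: s stays 0.0000
seg 2 [73.2°–99.5°] cycloidal, h=26: full span → s += 26 → s = 26.0000
seg 3 [99.5°–142.7°] uniform, h=14: full span → s += 14 → s = 40.0000
seg 4 [142.7°–176°] dwell: s stays 40.0000
seg 5 [176°–360°] uniform, h=14: θ=299.8° here. β=123.8, B=184. 14·123.8/184 = 9.4196 → s = 49.4196

49.4196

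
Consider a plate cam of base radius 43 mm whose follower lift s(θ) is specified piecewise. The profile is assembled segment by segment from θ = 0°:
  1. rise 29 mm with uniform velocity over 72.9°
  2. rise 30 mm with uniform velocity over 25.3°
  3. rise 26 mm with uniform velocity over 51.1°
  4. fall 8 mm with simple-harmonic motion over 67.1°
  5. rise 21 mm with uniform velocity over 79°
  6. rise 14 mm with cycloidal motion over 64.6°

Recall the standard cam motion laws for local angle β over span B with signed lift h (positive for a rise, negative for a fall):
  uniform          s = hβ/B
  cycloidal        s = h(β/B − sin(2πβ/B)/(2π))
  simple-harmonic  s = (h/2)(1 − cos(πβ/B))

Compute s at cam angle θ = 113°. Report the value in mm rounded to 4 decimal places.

seg 1 [0°–72.9°] uniform, h=29: full span → s += 29 → s = 29.0000
seg 2 [72.9°–98.2°] uniform, h=30: full span → s += 30 → s = 59.0000
seg 3 [98.2°–149.3°] uniform, h=26: θ=113° here. β=14.8, B=51.1. 26·14.8/51.1 = 7.5303 → s = 66.5303

66.5303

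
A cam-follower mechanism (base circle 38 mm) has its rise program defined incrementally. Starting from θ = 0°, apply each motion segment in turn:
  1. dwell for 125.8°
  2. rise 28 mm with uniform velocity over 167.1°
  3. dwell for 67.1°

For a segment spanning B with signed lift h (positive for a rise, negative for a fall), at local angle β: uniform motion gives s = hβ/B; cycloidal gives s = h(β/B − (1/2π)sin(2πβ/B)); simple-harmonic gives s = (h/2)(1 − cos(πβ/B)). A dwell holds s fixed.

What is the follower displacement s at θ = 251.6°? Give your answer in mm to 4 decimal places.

seg 1 [0°–125.8°] dwell: s stays 0.0000
seg 2 [125.8°–292.9°] uniform, h=28: θ=251.6° here. β=125.8, B=167.1. 28·125.8/167.1 = 21.0796 → s = 21.0796

21.0796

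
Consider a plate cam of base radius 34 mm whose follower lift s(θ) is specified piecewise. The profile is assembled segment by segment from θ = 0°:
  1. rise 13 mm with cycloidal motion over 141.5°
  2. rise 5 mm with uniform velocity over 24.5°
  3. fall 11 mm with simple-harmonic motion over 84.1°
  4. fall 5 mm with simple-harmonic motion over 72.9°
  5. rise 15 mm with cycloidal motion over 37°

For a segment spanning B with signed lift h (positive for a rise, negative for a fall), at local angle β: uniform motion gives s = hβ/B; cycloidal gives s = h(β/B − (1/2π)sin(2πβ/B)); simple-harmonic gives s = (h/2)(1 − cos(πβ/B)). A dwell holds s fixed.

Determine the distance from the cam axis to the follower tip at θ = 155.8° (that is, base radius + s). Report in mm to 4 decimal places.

seg 1 [0°–141.5°] cycloidal, h=13: full span → s += 13 → s = 13.0000
seg 2 [141.5°–166°] uniform, h=5: θ=155.8° here. β=14.3, B=24.5. 5·14.3/24.5 = 2.9184 → s = 15.9184
radial distance = base radius + s = 34 + 15.9184 = 49.9184

49.9184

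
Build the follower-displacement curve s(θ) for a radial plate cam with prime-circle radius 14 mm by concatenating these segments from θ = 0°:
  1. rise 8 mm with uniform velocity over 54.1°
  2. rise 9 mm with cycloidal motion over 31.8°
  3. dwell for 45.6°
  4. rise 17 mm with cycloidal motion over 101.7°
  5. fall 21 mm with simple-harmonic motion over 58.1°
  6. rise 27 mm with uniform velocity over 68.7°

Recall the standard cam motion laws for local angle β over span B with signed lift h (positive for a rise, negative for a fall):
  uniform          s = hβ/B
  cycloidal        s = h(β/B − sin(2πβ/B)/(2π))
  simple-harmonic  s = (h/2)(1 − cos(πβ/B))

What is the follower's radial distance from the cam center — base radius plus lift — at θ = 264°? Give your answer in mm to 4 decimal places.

seg 1 [0°–54.1°] uniform, h=8: full span → s += 8 → s = 8.0000
seg 2 [54.1°–85.9°] cycloidal, h=9: full span → s += 9 → s = 17.0000
seg 3 [85.9°–131.5°] dwell: s stays 17.0000
seg 4 [131.5°–233.2°] cycloidal, h=17: full span → s += 17 → s = 34.0000
seg 5 [233.2°–291.3°] simple-harmonic, h=-21: θ=264° here. β=30.8, B=58.1. -21/2·(1 − cos(π·0.5301)) = -11.4921 → s = 22.5079
radial distance = base radius + s = 14 + 22.5079 = 36.5079

36.5079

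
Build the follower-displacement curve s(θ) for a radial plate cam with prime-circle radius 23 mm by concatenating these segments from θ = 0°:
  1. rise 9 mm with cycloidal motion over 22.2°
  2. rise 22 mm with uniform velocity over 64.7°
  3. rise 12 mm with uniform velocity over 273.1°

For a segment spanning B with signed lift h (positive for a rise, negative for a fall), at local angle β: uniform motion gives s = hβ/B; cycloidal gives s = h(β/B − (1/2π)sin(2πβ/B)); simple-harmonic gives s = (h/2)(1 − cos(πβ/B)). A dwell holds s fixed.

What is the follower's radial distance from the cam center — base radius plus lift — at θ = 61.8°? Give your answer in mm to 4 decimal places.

seg 1 [0°–22.2°] cycloidal, h=9: full span → s += 9 → s = 9.0000
seg 2 [22.2°–86.9°] uniform, h=22: θ=61.8° here. β=39.6, B=64.7. 22·39.6/64.7 = 13.4652 → s = 22.4652
radial distance = base radius + s = 23 + 22.4652 = 45.4652

45.4652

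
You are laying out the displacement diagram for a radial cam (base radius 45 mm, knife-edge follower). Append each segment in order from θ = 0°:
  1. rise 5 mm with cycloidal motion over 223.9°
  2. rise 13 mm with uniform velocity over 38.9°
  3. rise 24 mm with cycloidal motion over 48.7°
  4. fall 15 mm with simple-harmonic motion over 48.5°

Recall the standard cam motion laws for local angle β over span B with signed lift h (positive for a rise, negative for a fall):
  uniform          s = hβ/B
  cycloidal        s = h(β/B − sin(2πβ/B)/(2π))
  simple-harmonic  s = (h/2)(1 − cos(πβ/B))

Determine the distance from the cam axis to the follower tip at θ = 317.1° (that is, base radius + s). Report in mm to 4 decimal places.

seg 1 [0°–223.9°] cycloidal, h=5: full span → s += 5 → s = 5.0000
seg 2 [223.9°–262.8°] uniform, h=13: full span → s += 13 → s = 18.0000
seg 3 [262.8°–311.5°] cycloidal, h=24: full span → s += 24 → s = 42.0000
seg 4 [311.5°–360°] simple-harmonic, h=-15: θ=317.1° here. β=5.6, B=48.5. -15/2·(1 − cos(π·0.1155)) = -0.4880 → s = 41.5120
radial distance = base radius + s = 45 + 41.5120 = 86.5120

86.5120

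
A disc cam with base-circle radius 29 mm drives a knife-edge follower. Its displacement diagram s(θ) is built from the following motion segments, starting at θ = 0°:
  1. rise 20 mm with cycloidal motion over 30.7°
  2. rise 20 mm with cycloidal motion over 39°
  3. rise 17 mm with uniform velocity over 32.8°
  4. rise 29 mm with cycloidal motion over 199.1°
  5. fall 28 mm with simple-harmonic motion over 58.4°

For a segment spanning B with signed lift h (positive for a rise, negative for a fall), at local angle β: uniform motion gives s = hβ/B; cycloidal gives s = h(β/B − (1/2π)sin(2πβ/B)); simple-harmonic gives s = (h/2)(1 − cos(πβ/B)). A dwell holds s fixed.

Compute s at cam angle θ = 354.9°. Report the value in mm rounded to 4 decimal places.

seg 1 [0°–30.7°] cycloidal, h=20: full span → s += 20 → s = 20.0000
seg 2 [30.7°–69.7°] cycloidal, h=20: full span → s += 20 → s = 40.0000
seg 3 [69.7°–102.5°] uniform, h=17: full span → s += 17 → s = 57.0000
seg 4 [102.5°–301.6°] cycloidal, h=29: full span → s += 29 → s = 86.0000
seg 5 [301.6°–360°] simple-harmonic, h=-28: θ=354.9° here. β=53.3, B=58.4. -28/2·(1 − cos(π·0.9127)) = -27.4764 → s = 58.5236

58.5236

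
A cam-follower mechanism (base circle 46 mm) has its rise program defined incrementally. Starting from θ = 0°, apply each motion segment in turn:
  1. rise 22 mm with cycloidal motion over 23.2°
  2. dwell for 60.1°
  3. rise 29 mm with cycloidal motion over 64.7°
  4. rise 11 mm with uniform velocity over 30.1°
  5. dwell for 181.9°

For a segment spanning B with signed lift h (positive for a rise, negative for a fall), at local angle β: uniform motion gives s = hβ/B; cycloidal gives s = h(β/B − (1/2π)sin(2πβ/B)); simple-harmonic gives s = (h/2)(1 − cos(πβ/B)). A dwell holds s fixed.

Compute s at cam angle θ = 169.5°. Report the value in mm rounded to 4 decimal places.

seg 1 [0°–23.2°] cycloidal, h=22: full span → s += 22 → s = 22.0000
seg 2 [23.2°–83.3°] dwell: s stays 22.0000
seg 3 [83.3°–148°] cycloidal, h=29: full span → s += 29 → s = 51.0000
seg 4 [148°–178.1°] uniform, h=11: θ=169.5° here. β=21.5, B=30.1. 11·21.5/30.1 = 7.8571 → s = 58.8571

58.8571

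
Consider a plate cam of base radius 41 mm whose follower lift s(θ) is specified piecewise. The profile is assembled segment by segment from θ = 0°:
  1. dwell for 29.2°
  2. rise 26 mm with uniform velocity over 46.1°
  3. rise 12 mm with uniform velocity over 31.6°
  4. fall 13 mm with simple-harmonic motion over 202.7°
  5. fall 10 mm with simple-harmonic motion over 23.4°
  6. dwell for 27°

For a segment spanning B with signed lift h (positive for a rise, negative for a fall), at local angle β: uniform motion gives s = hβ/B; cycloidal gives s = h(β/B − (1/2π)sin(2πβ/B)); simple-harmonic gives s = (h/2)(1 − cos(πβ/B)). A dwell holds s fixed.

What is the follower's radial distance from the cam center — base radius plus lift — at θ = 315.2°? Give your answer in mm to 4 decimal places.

seg 1 [0°–29.2°] dwell: s stays 0.0000
seg 2 [29.2°–75.3°] uniform, h=26: full span → s += 26 → s = 26.0000
seg 3 [75.3°–106.9°] uniform, h=12: full span → s += 12 → s = 38.0000
seg 4 [106.9°–309.6°] simple-harmonic, h=-13: full span → s += -13 → s = 25.0000
seg 5 [309.6°–333°] simple-harmonic, h=-10: θ=315.2° here. β=5.6, B=23.4. -10/2·(1 − cos(π·0.2393)) = -1.3478 → s = 23.6522
radial distance = base radius + s = 41 + 23.6522 = 64.6522

64.6522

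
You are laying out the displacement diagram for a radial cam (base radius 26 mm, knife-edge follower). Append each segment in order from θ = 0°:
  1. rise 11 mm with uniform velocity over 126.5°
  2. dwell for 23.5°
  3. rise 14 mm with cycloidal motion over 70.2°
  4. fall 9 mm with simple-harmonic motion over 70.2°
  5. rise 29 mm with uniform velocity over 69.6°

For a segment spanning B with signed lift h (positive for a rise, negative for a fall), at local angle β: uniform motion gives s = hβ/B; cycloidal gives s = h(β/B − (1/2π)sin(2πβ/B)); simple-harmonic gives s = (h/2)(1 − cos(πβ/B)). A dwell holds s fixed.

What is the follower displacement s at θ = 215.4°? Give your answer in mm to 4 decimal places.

seg 1 [0°–126.5°] uniform, h=11: full span → s += 11 → s = 11.0000
seg 2 [126.5°–150°] dwell: s stays 11.0000
seg 3 [150°–220.2°] cycloidal, h=14: θ=215.4° here. β=65.4, B=70.2. 14·(0.9316 − sin(2π·0.9316)/(2π)) = 13.9708 → s = 24.9708

24.9708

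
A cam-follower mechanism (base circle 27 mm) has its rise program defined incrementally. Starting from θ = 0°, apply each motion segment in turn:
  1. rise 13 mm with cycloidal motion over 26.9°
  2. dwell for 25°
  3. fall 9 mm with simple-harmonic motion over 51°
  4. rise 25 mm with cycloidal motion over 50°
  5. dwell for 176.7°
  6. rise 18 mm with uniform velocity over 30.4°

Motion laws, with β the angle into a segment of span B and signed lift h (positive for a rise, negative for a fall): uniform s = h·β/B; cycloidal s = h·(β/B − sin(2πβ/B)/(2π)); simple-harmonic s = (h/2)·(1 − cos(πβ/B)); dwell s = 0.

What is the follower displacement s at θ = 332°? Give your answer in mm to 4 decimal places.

seg 1 [0°–26.9°] cycloidal, h=13: full span → s += 13 → s = 13.0000
seg 2 [26.9°–51.9°] dwell: s stays 13.0000
seg 3 [51.9°–102.9°] simple-harmonic, h=-9: full span → s += -9 → s = 4.0000
seg 4 [102.9°–152.9°] cycloidal, h=25: full span → s += 25 → s = 29.0000
seg 5 [152.9°–329.6°] dwell: s stays 29.0000
seg 6 [329.6°–360°] uniform, h=18: θ=332° here. β=2.4, B=30.4. 18·2.4/30.4 = 1.4211 → s = 30.4211

30.4211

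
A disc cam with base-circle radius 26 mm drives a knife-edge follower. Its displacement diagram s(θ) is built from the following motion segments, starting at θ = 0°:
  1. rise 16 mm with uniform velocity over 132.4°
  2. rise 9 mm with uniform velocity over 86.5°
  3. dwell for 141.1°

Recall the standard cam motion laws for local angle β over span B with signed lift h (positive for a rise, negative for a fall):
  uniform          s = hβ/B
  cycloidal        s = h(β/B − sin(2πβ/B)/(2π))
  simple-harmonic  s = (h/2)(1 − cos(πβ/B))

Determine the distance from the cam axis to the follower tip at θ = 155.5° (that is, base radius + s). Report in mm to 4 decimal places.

seg 1 [0°–132.4°] uniform, h=16: full span → s += 16 → s = 16.0000
seg 2 [132.4°–218.9°] uniform, h=9: θ=155.5° here. β=23.1, B=86.5. 9·23.1/86.5 = 2.4035 → s = 18.4035
radial distance = base radius + s = 26 + 18.4035 = 44.4035

44.4035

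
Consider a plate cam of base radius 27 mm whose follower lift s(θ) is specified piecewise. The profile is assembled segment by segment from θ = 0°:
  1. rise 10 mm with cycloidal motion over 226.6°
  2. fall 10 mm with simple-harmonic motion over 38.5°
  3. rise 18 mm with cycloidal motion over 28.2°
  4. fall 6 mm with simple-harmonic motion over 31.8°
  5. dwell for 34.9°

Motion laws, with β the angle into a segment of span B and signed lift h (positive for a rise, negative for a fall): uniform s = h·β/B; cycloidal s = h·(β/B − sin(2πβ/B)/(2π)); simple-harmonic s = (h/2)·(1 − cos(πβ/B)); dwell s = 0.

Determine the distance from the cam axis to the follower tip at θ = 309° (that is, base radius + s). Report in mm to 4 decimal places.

seg 1 [0°–226.6°] cycloidal, h=10: full span → s += 10 → s = 10.0000
seg 2 [226.6°–265.1°] simple-harmonic, h=-10: full span → s += -10 → s = 0.0000
seg 3 [265.1°–293.3°] cycloidal, h=18: full span → s += 18 → s = 18.0000
seg 4 [293.3°–325.1°] simple-harmonic, h=-6: θ=309° here. β=15.7, B=31.8. -6/2·(1 − cos(π·0.4937)) = -2.9407 → s = 15.0593
radial distance = base radius + s = 27 + 15.0593 = 42.0593

42.0593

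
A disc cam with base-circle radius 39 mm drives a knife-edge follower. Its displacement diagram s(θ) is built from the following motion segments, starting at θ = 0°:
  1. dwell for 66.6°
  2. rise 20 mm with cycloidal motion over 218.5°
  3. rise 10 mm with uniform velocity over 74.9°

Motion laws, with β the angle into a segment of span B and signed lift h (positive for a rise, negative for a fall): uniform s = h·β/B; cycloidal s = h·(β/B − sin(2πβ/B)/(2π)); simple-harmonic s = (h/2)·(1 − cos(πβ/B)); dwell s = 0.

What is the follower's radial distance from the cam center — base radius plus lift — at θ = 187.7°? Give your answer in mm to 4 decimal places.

seg 1 [0°–66.6°] dwell: s stays 0.0000
seg 2 [66.6°–285.1°] cycloidal, h=20: θ=187.7° here. β=121.1, B=218.5. 20·(0.5542 − sin(2π·0.5542)/(2π)) = 12.1485 → s = 12.1485
radial distance = base radius + s = 39 + 12.1485 = 51.1485

51.1485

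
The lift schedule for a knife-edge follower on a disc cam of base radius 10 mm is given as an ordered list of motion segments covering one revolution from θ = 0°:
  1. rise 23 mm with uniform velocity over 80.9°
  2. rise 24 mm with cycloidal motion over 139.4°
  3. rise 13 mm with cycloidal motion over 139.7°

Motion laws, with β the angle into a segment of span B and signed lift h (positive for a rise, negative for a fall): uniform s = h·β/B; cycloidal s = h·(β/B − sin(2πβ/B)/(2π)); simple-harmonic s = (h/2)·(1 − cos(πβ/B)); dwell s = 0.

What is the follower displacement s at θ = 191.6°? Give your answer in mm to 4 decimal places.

seg 1 [0°–80.9°] uniform, h=23: full span → s += 23 → s = 23.0000
seg 2 [80.9°–220.3°] cycloidal, h=24: θ=191.6° here. β=110.7, B=139.4. 24·(0.7941 − sin(2π·0.7941)/(2π)) = 22.7327 → s = 45.7327

45.7327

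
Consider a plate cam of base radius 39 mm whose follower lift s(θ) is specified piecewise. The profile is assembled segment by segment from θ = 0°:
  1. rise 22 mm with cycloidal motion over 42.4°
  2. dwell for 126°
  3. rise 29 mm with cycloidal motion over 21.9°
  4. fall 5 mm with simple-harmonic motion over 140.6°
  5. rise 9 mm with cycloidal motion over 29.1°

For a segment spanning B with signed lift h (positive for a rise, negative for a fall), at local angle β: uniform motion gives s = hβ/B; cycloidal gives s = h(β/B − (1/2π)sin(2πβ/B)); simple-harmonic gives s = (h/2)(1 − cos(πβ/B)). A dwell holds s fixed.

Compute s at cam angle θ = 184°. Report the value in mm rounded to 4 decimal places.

seg 1 [0°–42.4°] cycloidal, h=22: full span → s += 22 → s = 22.0000
seg 2 [42.4°–168.4°] dwell: s stays 22.0000
seg 3 [168.4°–190.3°] cycloidal, h=29: θ=184° here. β=15.6, B=21.9. 29·(0.7123 − sin(2π·0.7123)/(2π)) = 25.1443 → s = 47.1443

47.1443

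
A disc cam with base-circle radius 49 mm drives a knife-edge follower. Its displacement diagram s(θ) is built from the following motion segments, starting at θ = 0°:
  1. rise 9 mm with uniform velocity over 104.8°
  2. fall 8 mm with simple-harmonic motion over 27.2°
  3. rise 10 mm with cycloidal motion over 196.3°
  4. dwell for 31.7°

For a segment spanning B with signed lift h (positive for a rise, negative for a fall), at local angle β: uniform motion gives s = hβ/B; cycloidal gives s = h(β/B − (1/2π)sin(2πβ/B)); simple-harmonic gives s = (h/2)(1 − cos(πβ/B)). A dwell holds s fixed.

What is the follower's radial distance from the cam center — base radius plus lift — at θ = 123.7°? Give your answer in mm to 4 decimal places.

seg 1 [0°–104.8°] uniform, h=9: full span → s += 9 → s = 9.0000
seg 2 [104.8°–132°] simple-harmonic, h=-8: θ=123.7° here. β=18.9, B=27.2. -8/2·(1 − cos(π·0.6949)) = -6.2985 → s = 2.7015
radial distance = base radius + s = 49 + 2.7015 = 51.7015

51.7015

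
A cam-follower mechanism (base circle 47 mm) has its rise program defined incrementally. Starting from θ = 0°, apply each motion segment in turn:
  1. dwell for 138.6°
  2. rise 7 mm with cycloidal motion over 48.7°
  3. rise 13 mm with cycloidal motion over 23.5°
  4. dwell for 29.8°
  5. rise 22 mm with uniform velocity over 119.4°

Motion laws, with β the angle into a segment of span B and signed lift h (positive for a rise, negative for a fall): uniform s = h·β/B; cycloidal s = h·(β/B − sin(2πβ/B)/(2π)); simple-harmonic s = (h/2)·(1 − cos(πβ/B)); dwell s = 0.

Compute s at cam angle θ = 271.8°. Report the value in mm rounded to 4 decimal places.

seg 1 [0°–138.6°] dwell: s stays 0.0000
seg 2 [138.6°–187.3°] cycloidal, h=7: full span → s += 7 → s = 7.0000
seg 3 [187.3°–210.8°] cycloidal, h=13: full span → s += 13 → s = 20.0000
seg 4 [210.8°–240.6°] dwell: s stays 20.0000
seg 5 [240.6°–360°] uniform, h=22: θ=271.8° here. β=31.2, B=119.4. 22·31.2/119.4 = 5.7487 → s = 25.7487

25.7487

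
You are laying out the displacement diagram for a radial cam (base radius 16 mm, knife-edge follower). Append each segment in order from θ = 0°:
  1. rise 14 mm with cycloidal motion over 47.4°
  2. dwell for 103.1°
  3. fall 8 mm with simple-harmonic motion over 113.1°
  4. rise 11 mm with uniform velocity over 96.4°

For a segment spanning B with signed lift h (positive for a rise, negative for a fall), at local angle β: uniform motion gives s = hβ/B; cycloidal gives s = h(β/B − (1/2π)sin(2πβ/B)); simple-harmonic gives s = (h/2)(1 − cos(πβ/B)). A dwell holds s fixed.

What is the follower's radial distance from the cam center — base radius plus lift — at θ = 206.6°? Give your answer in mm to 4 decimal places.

seg 1 [0°–47.4°] cycloidal, h=14: full span → s += 14 → s = 14.0000
seg 2 [47.4°–150.5°] dwell: s stays 14.0000
seg 3 [150.5°–263.6°] simple-harmonic, h=-8: θ=206.6° here. β=56.1, B=113.1. -8/2·(1 − cos(π·0.4960)) = -3.9500 → s = 10.0500
radial distance = base radius + s = 16 + 10.0500 = 26.0500

26.0500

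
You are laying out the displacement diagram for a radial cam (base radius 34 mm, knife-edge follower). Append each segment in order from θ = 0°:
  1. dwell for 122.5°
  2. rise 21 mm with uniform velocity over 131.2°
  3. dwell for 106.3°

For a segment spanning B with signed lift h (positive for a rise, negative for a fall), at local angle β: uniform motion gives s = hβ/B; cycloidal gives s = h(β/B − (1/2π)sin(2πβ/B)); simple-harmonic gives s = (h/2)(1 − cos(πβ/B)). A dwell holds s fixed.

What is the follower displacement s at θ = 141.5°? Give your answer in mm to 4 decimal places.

seg 1 [0°–122.5°] dwell: s stays 0.0000
seg 2 [122.5°–253.7°] uniform, h=21: θ=141.5° here. β=19, B=131.2. 21·19/131.2 = 3.0412 → s = 3.0412

3.0412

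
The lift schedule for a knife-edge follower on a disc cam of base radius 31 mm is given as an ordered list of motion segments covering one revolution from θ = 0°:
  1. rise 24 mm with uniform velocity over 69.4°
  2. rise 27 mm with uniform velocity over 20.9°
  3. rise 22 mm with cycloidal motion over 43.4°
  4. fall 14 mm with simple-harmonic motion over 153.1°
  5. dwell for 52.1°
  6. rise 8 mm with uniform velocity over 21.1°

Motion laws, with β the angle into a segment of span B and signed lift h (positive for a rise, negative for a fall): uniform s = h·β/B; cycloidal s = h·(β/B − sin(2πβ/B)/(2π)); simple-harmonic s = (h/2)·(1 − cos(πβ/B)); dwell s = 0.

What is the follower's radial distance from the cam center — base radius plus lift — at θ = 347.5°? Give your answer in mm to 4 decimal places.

seg 1 [0°–69.4°] uniform, h=24: full span → s += 24 → s = 24.0000
seg 2 [69.4°–90.3°] uniform, h=27: full span → s += 27 → s = 51.0000
seg 3 [90.3°–133.7°] cycloidal, h=22: full span → s += 22 → s = 73.0000
seg 4 [133.7°–286.8°] simple-harmonic, h=-14: full span → s += -14 → s = 59.0000
seg 5 [286.8°–338.9°] dwell: s stays 59.0000
seg 6 [338.9°–360°] uniform, h=8: θ=347.5° here. β=8.6, B=21.1. 8·8.6/21.1 = 3.2607 → s = 62.2607
radial distance = base radius + s = 31 + 62.2607 = 93.2607

93.2607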